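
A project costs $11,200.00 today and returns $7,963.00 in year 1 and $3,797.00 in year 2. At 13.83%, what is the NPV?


Formula: NPV = C0 + C1/(1+r) + C2/(1+r)^2
Discount C1: $7,963.00 / (1 + 0.1383) = $6,995.52
Discount C2: $3,797.00 / (1 + 0.1383)^2 = $2,930.40
NPV = -$11,200.00 + $6,995.52 + $2,930.40 = -$1,274.08

-$1,274.08


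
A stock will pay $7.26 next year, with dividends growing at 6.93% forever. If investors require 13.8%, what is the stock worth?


Formula: P = D1 / (r - g)
Spread: r - g = 0.138 - 0.0693 = 0.0687
Substituting: P = $7.26 / 0.0687
P = $105.68

$105.68


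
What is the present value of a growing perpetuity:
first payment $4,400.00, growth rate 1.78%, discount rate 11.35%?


Formula: PV = C / (r - g)
Spread: r - g = 0.1135 - 0.0178 = 0.0957
Substituting: PV = $4,400.00 / 0.0957
PV = $45,977.01

$45,977.01


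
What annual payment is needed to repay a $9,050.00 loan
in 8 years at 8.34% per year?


Formula: PMT = PV * r / (1 - (1+r)^(-n))
Denominator: 1 - (1 + 0.0834)^(-8) = 0.473147
Numerator: $9,050.00 * 0.0834 = 754.77
PMT = 754.77 / 0.473147 = $1,595.21

$1,595.21


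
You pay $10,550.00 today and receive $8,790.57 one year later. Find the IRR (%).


Formula: IRR = C1/C0 - 1
Substituting: IRR = $8,790.57 / $10,550.00 - 1
Ratio: 0.833229 - 1 = -0.166771
IRR = -16.6771%

-16.6771%


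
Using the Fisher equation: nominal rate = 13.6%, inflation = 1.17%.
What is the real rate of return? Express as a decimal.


Formula: (1 + r_real) = (1 + r_nom) / (1 + inflation)
Substituting: (1 + r_real) = 1.136 / 1.0117
(1 + r_real) = 1.122863
r_real = 1.122863 - 1 = 0.122863

0.122863


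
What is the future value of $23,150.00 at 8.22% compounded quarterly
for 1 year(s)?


Formula: FV = P * (1 + r/m)^(m*t)
Period rate: r/m = 0.0822 / 4 = 0.02055
Total periods: m*t = 4 * 1 = 4
Growth factor: (1 + 0.02055)^4 = 1.084769
FV = $23,150.00 * 1.084769 = $25,112.40

$25,112.40


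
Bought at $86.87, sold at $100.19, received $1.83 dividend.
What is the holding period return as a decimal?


Formula: HPR = (P1 - P0 + D) / P0
Gain: $100.19 - $86.87 + $1.83 = $15.15
HPR = $15.15 / $86.87 = 0.1744

0.1744


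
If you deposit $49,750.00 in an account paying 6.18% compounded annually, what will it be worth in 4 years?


Formula: FV = P * (1 + r)^n
Substituting: FV = $49,750.00 * (1 + 0.0618)^4
Growth factor: (1.0618)^4 = 1.271074
FV = $49,750.00 * 1.271074 = $63,235.94

$63,235.94


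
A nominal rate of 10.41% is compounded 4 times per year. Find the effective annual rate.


Formula: EAR = (1 + r/m)^m - 1
Period rate: r/m = 0.1041 / 4 = 0.026025
Compounding: (1 + 0.026025)^4 = 1.108235
EAR = 1.108235 - 1 = 0.108235

0.108235


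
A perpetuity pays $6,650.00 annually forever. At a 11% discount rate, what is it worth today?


Formula: PV = C / r
Substituting: PV = $6,650.00 / 0.11
PV = $60,454.55

$60,454.55


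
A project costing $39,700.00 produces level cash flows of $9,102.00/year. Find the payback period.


Formula: Payback = investment / annual cash flow
Substituting: Payback = $39,700.00 / $9,102.00
Payback = 4.3617 years

4.3617 years


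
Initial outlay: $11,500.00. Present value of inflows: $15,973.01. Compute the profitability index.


Formula: PI = PV(cash flows) / initial investment
Substituting: PI = $15,973.01 / $11,500.00
PI = 1.389

1.389


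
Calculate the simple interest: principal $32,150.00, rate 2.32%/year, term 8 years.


Formula: I = P * r * t
Substituting: I = $32,150.00 * 0.0232 * 8
Step: I = $32,150.00 * 0.1856
I = $5,967.04

$5,967.04


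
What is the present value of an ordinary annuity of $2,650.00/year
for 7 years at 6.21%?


Formula: PV = PMT * (1 - (1+r)^(-n)) / r
Discount factor: (1 + 0.0621)^(-7) = 0.655907
Bracket: 1 - 0.655907 = 0.344093
PV = $2,650.00 * 0.344093 / 0.0621 = $14,683.53

$14,683.53


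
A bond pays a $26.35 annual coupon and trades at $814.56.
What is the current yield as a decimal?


Formula: Current yield = annual coupon / price
Substituting: CY = $26.35 / $814.56
CY = 0.032349

0.032349


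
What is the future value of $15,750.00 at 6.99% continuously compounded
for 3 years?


Formula: FV = P * e^(r*t)
Exponent: r*t = 0.0699 * 3 = 0.2097
e^(0.2097) = 1.233308
FV = $15,750.00 * 1.233308 = $19,424.60

$19,424.60


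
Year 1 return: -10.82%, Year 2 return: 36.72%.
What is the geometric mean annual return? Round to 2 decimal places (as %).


Formula: Geometric mean = ((1+r1)*(1+r2))^(1/2) - 1
Product: (1 + -0.1082) * (1 + 0.3672) = 0.8918 * 1.3672 = 1.219269
Square root: 1.219269^0.5 = 1.104205
Geometric mean = 1.104205 - 1 = 0.104205
As percentage: 10.42%

10.42%


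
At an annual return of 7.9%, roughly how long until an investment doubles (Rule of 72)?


Formula: Years ≈ 72 / r
Substituting: Years ≈ 72 / 7.9
Years ≈ 9.1

9.1 years


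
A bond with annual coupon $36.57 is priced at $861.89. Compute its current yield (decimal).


Formula: Current yield = annual coupon / price
Substituting: CY = $36.57 / $861.89
CY = 0.04243

0.04243


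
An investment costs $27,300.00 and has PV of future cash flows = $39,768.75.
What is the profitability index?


Formula: PI = PV(cash flows) / initial investment
Substituting: PI = $39,768.75 / $27,300.00
PI = 1.4567

1.4567


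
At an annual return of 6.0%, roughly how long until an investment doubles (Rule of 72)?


Formula: Years ≈ 72 / r
Substituting: Years ≈ 72 / 6.0
Years ≈ 12.0

12.0 years


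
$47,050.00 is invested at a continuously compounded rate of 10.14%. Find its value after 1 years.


Formula: FV = P * e^(r*t)
Exponent: r*t = 0.1014 * 1 = 0.1014
e^(0.1014) = 1.106719
FV = $47,050.00 * 1.106719 = $52,071.14

$52,071.14


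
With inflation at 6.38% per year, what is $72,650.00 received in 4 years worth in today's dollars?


Formula: Real value = nominal / (1 + inflation)^years
Price level: (1 + 0.0638)^4 = 1.280678
Real value = $72,650.00 / 1.280678 = $56,727.77

$56,727.77


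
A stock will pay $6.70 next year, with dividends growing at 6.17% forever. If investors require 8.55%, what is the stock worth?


Formula: P = D1 / (r - g)
Spread: r - g = 0.0855 - 0.0617 = 0.0238
Substituting: P = $6.70 / 0.0238
P = $281.51

$281.51


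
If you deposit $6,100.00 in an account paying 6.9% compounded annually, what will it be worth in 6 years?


Formula: FV = P * (1 + r)^n
Substituting: FV = $6,100.00 * (1 + 0.069)^6
Growth factor: (1.069)^6 = 1.492335
FV = $6,100.00 * 1.492335 = $9,103.24

$9,103.24


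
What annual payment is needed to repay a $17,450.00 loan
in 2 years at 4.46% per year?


Formula: PMT = PV * r / (1 - (1+r)^(-n))
Denominator: 1 - (1 + 0.0446)^(-2) = 0.083569
Numerator: $17,450.00 * 0.0446 = 778.27
PMT = 778.27 / 0.083569 = $9,312.95

$9,312.95


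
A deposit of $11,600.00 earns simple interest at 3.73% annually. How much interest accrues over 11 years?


Formula: I = P * r * t
Substituting: I = $11,600.00 * 0.0373 * 11
Step: I = $11,600.00 * 0.4103
I = $4,759.48

$4,759.48


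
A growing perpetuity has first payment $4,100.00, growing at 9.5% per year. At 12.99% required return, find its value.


Formula: PV = C / (r - g)
Spread: r - g = 0.1299 - 0.095 = 0.0349
Substituting: PV = $4,100.00 / 0.0349
PV = $117,478.51

$117,478.51


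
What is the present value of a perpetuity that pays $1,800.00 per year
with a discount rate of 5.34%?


Formula: PV = C / r
Substituting: PV = $1,800.00 / 0.0534
PV = $33,707.87

$33,707.87


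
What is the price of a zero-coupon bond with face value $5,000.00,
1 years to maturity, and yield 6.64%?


Formula: Price = FV / (1 + r)^n
Substituting: Price = $5,000.00 / (1 + 0.0664)^1
Discount factor: (1.0664)^1 = 1.0664
Price = $5,000.00 / 1.0664 = $4,688.67

$4,688.67


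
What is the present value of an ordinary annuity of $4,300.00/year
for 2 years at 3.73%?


Formula: PV = PMT * (1 - (1+r)^(-n)) / r
Discount factor: (1 + 0.0373)^(-2) = 0.929376
Bracket: 1 - 0.929376 = 0.070624
PV = $4,300.00 * 0.070624 / 0.0373 = $8,141.69

$8,141.69


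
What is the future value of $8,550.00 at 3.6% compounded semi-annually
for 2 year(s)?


Formula: FV = P * (1 + r/m)^(m*t)
Period rate: r/m = 0.036 / 2 = 0.018
Total periods: m*t = 2 * 2 = 4
Growth factor: (1 + 0.018)^4 = 1.073967
FV = $8,550.00 * 1.073967 = $9,182.42

$9,182.42


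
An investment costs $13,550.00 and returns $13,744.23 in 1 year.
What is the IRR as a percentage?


Formula: IRR = C1/C0 - 1
Substituting: IRR = $13,744.23 / $13,550.00 - 1
Ratio: 1.014334 - 1 = 0.014334
IRR = 1.4334%

1.4334%


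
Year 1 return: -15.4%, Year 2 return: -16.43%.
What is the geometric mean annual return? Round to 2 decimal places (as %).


Formula: Geometric mean = ((1+r1)*(1+r2))^(1/2) - 1
Product: (1 + -0.154) * (1 + -0.1643) = 0.846 * 0.8357 = 0.707002
Square root: 0.707002^0.5 = 0.840834
Geometric mean = 0.840834 - 1 = -0.159166
As percentage: -15.92%

-15.92%


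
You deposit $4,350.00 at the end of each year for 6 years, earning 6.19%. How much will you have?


Formula: FV = PMT * ((1+r)^n - 1) / r
Growth factor: (1 + 0.0619)^6 = 1.433843
Numerator: 1.433843 - 1 = 0.433843
FV = $4,350.00 * 0.433843 / 0.0619 = $30,488.19

$30,488.19


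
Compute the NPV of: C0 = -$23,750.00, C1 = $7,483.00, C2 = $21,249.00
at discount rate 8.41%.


Formula: NPV = C0 + C1/(1+r) + C2/(1+r)^2
Discount C1: $7,483.00 / (1 + 0.0841) = $6,902.50
Discount C2: $21,249.00 / (1 + 0.0841)^2 = $18,080.06
NPV = -$23,750.00 + $6,902.50 + $18,080.06 = $1,232.56

$1,232.56


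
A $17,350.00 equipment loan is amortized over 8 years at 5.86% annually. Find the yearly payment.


Formula: PMT = PV * r / (1 - (1+r)^(-n))
Denominator: 1 - (1 + 0.0586)^(-8) = 0.365919
Numerator: $17,350.00 * 0.0586 = 1016.71
PMT = 1016.71 / 0.365919 = $2,778.51

$2,778.51


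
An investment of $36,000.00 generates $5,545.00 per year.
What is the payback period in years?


Formula: Payback = investment / annual cash flow
Substituting: Payback = $36,000.00 / $5,545.00
Payback = 6.4923 years

6.4923 years


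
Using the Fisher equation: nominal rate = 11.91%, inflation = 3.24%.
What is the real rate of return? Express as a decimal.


Formula: (1 + r_real) = (1 + r_nom) / (1 + inflation)
Substituting: (1 + r_real) = 1.1191 / 1.0324
(1 + r_real) = 1.083979
r_real = 1.083979 - 1 = 0.083979

0.083979


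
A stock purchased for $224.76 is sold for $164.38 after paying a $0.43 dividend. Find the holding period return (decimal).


Formula: HPR = (P1 - P0 + D) / P0
Gain: $164.38 - $224.76 + $0.43 = -$59.95
HPR = -$59.95 / $224.76 = -0.2667

-0.2667


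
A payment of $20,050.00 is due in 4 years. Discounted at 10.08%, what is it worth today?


Formula: PV = FV / (1 + r)^n
Substituting: PV = $20,050.00 / (1 + 0.1008)^4
Discount factor: (1.1008)^4 = 1.468364
PV = $20,050.00 / 1.468364 = $13,654.65

$13,654.65


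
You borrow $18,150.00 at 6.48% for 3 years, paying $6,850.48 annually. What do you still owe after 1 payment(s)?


Formula: Balance = PV*(1+r)^k - PMT*((1+r)^k - 1)/r
Growth: (1 + 0.0648)^1 = 1.0648
Accumulated factor: ((1+r)^k - 1)/r = 1.0
Balance = $18,150.00 * 1.0648 - $6,850.48 * 1.0
Balance = $12,475.64

$12,475.64


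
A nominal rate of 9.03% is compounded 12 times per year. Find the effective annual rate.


Formula: EAR = (1 + r/m)^m - 1
Period rate: r/m = 0.0903 / 12 = 0.007525
Compounding: (1 + 0.007525)^12 = 1.094133
EAR = 1.094133 - 1 = 0.094133

0.094133


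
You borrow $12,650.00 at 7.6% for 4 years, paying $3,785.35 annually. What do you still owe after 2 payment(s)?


Formula: Balance = PV*(1+r)^k - PMT*((1+r)^k - 1)/r
Growth: (1 + 0.076)^2 = 1.157776
Accumulated factor: ((1+r)^k - 1)/r = 2.076
Balance = $12,650.00 * 1.157776 - $3,785.35 * 2.076
Balance = $6,787.48

$6,787.48


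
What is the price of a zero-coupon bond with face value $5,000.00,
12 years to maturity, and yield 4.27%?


Formula: Price = FV / (1 + r)^n
Substituting: Price = $5,000.00 / (1 + 0.0427)^12
Discount factor: (1.0427)^12 = 1.651629
Price = $5,000.00 / 1.651629 = $3,027.31

$3,027.31


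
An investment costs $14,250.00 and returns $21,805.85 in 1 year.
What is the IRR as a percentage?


Formula: IRR = C1/C0 - 1
Substituting: IRR = $21,805.85 / $14,250.00 - 1
Ratio: 1.530235 - 1 = 0.530235
IRR = 53.0235%

53.0235%


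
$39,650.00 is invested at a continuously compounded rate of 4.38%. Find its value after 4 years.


Formula: FV = P * e^(r*t)
Exponent: r*t = 0.0438 * 4 = 0.1752
e^(0.1752) = 1.191484
FV = $39,650.00 * 1.191484 = $47,242.36

$47,242.36


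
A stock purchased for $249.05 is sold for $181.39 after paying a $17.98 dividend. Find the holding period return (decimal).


Formula: HPR = (P1 - P0 + D) / P0
Gain: $181.39 - $249.05 + $17.98 = -$49.68
HPR = -$49.68 / $249.05 = -0.1995

-0.1995


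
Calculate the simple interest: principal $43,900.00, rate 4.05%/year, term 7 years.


Formula: I = P * r * t
Substituting: I = $43,900.00 * 0.0405 * 7
Step: I = $43,900.00 * 0.2835
I = $12,445.65

$12,445.65


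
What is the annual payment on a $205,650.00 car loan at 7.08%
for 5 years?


Formula: PMT = PV * r / (1 - (1+r)^(-n))
Denominator: 1 - (1 + 0.0708)^(-5) = 0.289673
Numerator: $205,650.00 * 0.0708 = 14560.02
PMT = 14560.02 / 0.289673 = $50,263.60

$50,263.60


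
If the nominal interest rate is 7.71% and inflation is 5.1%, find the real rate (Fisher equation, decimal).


Formula: (1 + r_real) = (1 + r_nom) / (1 + inflation)
Substituting: (1 + r_real) = 1.0771 / 1.051
(1 + r_real) = 1.024833
r_real = 1.024833 - 1 = 0.024833

0.024833


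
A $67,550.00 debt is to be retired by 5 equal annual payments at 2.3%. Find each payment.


Formula: PMT = PV * r / (1 - (1+r)^(-n))
Denominator: 1 - (1 + 0.023)^(-5) = 0.107472
Numerator: $67,550.00 * 0.023 = 1553.65
PMT = 1553.65 / 0.107472 = $14,456.32

$14,456.32


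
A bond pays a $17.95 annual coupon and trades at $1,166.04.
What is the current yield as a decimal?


Formula: Current yield = annual coupon / price
Substituting: CY = $17.95 / $1,166.04
CY = 0.015394

0.015394


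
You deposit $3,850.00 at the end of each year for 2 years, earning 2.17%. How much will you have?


Formula: FV = PMT * ((1+r)^n - 1) / r
Growth factor: (1 + 0.0217)^2 = 1.043871
Numerator: 1.043871 - 1 = 0.043871
FV = $3,850.00 * 0.043871 / 0.0217 = $7,783.55

$7,783.55


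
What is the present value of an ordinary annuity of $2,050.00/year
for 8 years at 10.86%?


Formula: PV = PMT * (1 - (1+r)^(-n)) / r
Discount factor: (1 + 0.1086)^(-8) = 0.43833
Bracket: 1 - 0.43833 = 0.56167
PV = $2,050.00 * 0.56167 / 0.1086 = $10,602.43

$10,602.43


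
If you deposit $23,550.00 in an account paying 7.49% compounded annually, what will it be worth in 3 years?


Formula: FV = P * (1 + r)^n
Substituting: FV = $23,550.00 * (1 + 0.0749)^3
Growth factor: (1.0749)^3 = 1.24195
FV = $23,550.00 * 1.24195 = $29,247.93

$29,247.93


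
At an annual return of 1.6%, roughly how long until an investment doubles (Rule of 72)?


Formula: Years ≈ 72 / r
Substituting: Years ≈ 72 / 1.6
Years ≈ 45.0

45.0 years


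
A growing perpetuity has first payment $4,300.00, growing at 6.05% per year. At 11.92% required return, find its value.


Formula: PV = C / (r - g)
Spread: r - g = 0.1192 - 0.0605 = 0.0587
Substituting: PV = $4,300.00 / 0.0587
PV = $73,253.83

$73,253.83


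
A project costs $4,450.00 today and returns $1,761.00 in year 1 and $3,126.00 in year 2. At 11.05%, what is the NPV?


Formula: NPV = C0 + C1/(1+r) + C2/(1+r)^2
Discount C1: $1,761.00 / (1 + 0.1105) = $1,585.77
Discount C2: $3,126.00 / (1 + 0.1105)^2 = $2,534.85
NPV = -$4,450.00 + $1,585.77 + $2,534.85 = -$329.38

-$329.38


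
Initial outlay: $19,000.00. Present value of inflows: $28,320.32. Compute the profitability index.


Formula: PI = PV(cash flows) / initial investment
Substituting: PI = $28,320.32 / $19,000.00
PI = 1.4905

1.4905


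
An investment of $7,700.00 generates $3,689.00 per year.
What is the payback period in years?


Formula: Payback = investment / annual cash flow
Substituting: Payback = $7,700.00 / $3,689.00
Payback = 2.0873 years

2.0873 years


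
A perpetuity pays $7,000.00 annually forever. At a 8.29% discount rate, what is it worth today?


Formula: PV = C / r
Substituting: PV = $7,000.00 / 0.0829
PV = $84,439.08

$84,439.08


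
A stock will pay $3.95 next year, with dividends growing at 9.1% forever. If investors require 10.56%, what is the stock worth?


Formula: P = D1 / (r - g)
Spread: r - g = 0.1056 - 0.091 = 0.0146
Substituting: P = $3.95 / 0.0146
P = $270.55

$270.55


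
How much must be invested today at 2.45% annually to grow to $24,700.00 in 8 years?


Formula: PV = FV / (1 + r)^n
Substituting: PV = $24,700.00 / (1 + 0.0245)^8
Discount factor: (1.0245)^8 = 1.213656
PV = $24,700.00 / 1.213656 = $20,351.73

$20,351.73


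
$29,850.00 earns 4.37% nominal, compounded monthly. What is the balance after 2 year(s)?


Formula: FV = P * (1 + r/m)^(m*t)
Period rate: r/m = 0.0437 / 12 = 0.003642
Total periods: m*t = 12 * 2 = 24
Growth factor: (1 + 0.003642)^24 = 1.09116
FV = $29,850.00 * 1.09116 = $32,571.12

$32,571.12


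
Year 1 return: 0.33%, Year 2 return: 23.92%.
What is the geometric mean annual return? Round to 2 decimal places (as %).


Formula: Geometric mean = ((1+r1)*(1+r2))^(1/2) - 1
Product: (1 + 0.0033) * (1 + 0.2392) = 1.0033 * 1.2392 = 1.243289
Square root: 1.243289^0.5 = 1.115029
Geometric mean = 1.115029 - 1 = 0.115029
As percentage: 11.50%

11.50%


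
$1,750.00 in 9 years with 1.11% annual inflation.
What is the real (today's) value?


Formula: Real value = nominal / (1 + inflation)^years
Price level: (1 + 0.0111)^9 = 1.104452
Real value = $1,750.00 / 1.104452 = $1,584.50

$1,584.50


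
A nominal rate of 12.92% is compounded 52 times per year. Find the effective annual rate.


Formula: EAR = (1 + r/m)^m - 1
Period rate: r/m = 0.1292 / 52 = 0.002485
Compounding: (1 + 0.002485)^52 = 1.137735
EAR = 1.137735 - 1 = 0.137735

0.137735


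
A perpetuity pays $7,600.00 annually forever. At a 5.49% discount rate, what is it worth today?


Formula: PV = C / r
Substituting: PV = $7,600.00 / 0.0549
PV = $138,433.52

$138,433.52


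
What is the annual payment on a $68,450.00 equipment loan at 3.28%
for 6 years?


Formula: PMT = PV * r / (1 - (1+r)^(-n))
Denominator: 1 - (1 + 0.0328)^(-6) = 0.176047
Numerator: $68,450.00 * 0.0328 = 2245.16
PMT = 2245.16 / 0.176047 = $12,753.21

$12,753.21


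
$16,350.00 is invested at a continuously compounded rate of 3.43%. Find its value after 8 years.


Formula: FV = P * e^(r*t)
Exponent: r*t = 0.0343 * 8 = 0.2744
e^(0.2744) = 1.315741
FV = $16,350.00 * 1.315741 = $21,512.37

$21,512.37


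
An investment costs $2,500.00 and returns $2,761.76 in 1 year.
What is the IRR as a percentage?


Formula: IRR = C1/C0 - 1
Substituting: IRR = $2,761.76 / $2,500.00 - 1
Ratio: 1.104704 - 1 = 0.104704
IRR = 10.4704%

10.4704%


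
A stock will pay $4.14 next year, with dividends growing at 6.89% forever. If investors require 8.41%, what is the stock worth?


Formula: P = D1 / (r - g)
Spread: r - g = 0.0841 - 0.0689 = 0.0152
Substituting: P = $4.14 / 0.0152
P = $272.37

$272.37


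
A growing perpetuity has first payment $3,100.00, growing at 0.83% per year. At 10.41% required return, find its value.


Formula: PV = C / (r - g)
Spread: r - g = 0.1041 - 0.0083 = 0.0958
Substituting: PV = $3,100.00 / 0.0958
PV = $32,359.08

$32,359.08


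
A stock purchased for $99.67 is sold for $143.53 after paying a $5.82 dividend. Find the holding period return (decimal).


Formula: HPR = (P1 - P0 + D) / P0
Gain: $143.53 - $99.67 + $5.82 = $49.68
HPR = $49.68 / $99.67 = 0.4984

0.4984


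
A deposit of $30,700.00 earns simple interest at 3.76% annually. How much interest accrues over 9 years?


Formula: I = P * r * t
Substituting: I = $30,700.00 * 0.0376 * 9
Step: I = $30,700.00 * 0.3384
I = $10,388.88

$10,388.88


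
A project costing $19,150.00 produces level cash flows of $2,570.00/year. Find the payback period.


Formula: Payback = investment / annual cash flow
Substituting: Payback = $19,150.00 / $2,570.00
Payback = 7.4514 years

7.4514 years


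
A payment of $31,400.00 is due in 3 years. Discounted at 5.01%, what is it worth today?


Formula: PV = FV / (1 + r)^n
Substituting: PV = $31,400.00 / (1 + 0.0501)^3
Discount factor: (1.0501)^3 = 1.157956
PV = $31,400.00 / 1.157956 = $27,116.75

$27,116.75


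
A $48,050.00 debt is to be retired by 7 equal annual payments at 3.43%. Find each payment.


Formula: PMT = PV * r / (1 - (1+r)^(-n))
Denominator: 1 - (1 + 0.0343)^(-7) = 0.210278
Numerator: $48,050.00 * 0.0343 = 1648.115
PMT = 1648.115 / 0.210278 = $7,837.80

$7,837.80


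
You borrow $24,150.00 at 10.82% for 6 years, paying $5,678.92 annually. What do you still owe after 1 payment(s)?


Formula: Balance = PV*(1+r)^k - PMT*((1+r)^k - 1)/r
Growth: (1 + 0.1082)^1 = 1.1082
Accumulated factor: ((1+r)^k - 1)/r = 1.0
Balance = $24,150.00 * 1.1082 - $5,678.92 * 1.0
Balance = $21,084.11

$21,084.11


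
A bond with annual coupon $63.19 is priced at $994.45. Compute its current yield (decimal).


Formula: Current yield = annual coupon / price
Substituting: CY = $63.19 / $994.45
CY = 0.063543

0.063543


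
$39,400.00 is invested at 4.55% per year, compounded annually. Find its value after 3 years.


Formula: FV = P * (1 + r)^n
Substituting: FV = $39,400.00 * (1 + 0.0455)^3
Growth factor: (1.0455)^3 = 1.142805
FV = $39,400.00 * 1.142805 = $45,026.51

$45,026.51


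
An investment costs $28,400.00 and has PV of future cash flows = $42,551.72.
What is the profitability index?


Formula: PI = PV(cash flows) / initial investment
Substituting: PI = $42,551.72 / $28,400.00
PI = 1.4983

1.4983


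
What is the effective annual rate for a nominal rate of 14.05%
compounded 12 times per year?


Formula: EAR = (1 + r/m)^m - 1
Period rate: r/m = 0.1405 / 12 = 0.011708
Compounding: (1 + 0.011708)^12 = 1.14991
EAR = 1.14991 - 1 = 0.14991

0.14991


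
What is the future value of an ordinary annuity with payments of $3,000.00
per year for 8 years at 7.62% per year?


Formula: FV = PMT * ((1+r)^n - 1) / r
Growth factor: (1 + 0.0762)^8 = 1.799467
Numerator: 1.799467 - 1 = 0.799467
FV = $3,000.00 * 0.799467 / 0.0762 = $31,475.08

$31,475.08


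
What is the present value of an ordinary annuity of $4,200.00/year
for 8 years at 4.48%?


Formula: PV = PMT * (1 - (1+r)^(-n)) / r
Discount factor: (1 + 0.0448)^(-8) = 0.704263
Bracket: 1 - 0.704263 = 0.295737
PV = $4,200.00 * 0.295737 / 0.0448 = $27,725.37

$27,725.37


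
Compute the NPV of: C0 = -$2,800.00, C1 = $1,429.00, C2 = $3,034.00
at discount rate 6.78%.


Formula: NPV = C0 + C1/(1+r) + C2/(1+r)^2
Discount C1: $1,429.00 / (1 + 0.0678) = $1,338.27
Discount C2: $3,034.00 / (1 + 0.0678)^2 = $2,660.94
NPV = -$2,800.00 + $1,338.27 + $2,660.94 = $1,199.21

$1,199.21


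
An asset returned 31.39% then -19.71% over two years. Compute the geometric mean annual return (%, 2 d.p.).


Formula: Geometric mean = ((1+r1)*(1+r2))^(1/2) - 1
Product: (1 + 0.3139) * (1 + -0.1971) = 1.3139 * 0.8029 = 1.05493
Square root: 1.05493^0.5 = 1.027098
Geometric mean = 1.027098 - 1 = 0.027098
As percentage: 2.71%

2.71%


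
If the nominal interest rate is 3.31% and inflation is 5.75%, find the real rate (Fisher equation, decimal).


Formula: (1 + r_real) = (1 + r_nom) / (1 + inflation)
Substituting: (1 + r_real) = 1.0331 / 1.0575
(1 + r_real) = 0.976927
r_real = 0.976927 - 1 = -0.023073

-0.023073


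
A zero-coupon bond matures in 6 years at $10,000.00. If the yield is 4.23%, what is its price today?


Formula: Price = FV / (1 + r)^n
Substituting: Price = $10,000.00 / (1 + 0.0423)^6
Discount factor: (1.0423)^6 = 1.282202
Price = $10,000.00 / 1.282202 = $7,799.08

$7,799.08


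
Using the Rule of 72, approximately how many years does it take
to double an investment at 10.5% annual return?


Formula: Years ≈ 72 / r
Substituting: Years ≈ 72 / 10.5
Years ≈ 6.9

6.9 years


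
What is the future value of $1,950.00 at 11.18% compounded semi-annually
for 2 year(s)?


Formula: FV = P * (1 + r/m)^(m*t)
Period rate: r/m = 0.1118 / 2 = 0.0559
Total periods: m*t = 2 * 2 = 4
Growth factor: (1 + 0.0559)^4 = 1.243057
FV = $1,950.00 * 1.243057 = $2,423.96

$2,423.96


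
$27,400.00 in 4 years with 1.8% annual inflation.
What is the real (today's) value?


Formula: Real value = nominal / (1 + inflation)^years
Price level: (1 + 0.018)^4 = 1.073967
Real value = $27,400.00 / 1.073967 = $25,512.88

$25,512.88


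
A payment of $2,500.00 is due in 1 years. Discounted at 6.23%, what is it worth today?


Formula: PV = FV / (1 + r)^n
Substituting: PV = $2,500.00 / (1 + 0.0623)^1
Discount factor: (1.0623)^1 = 1.0623
PV = $2,500.00 / 1.0623 = $2,353.38

$2,353.38


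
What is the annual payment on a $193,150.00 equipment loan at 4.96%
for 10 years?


Formula: PMT = PV * r / (1 - (1+r)^(-n))
Denominator: 1 - (1 + 0.0496)^(-10) = 0.383743
Numerator: $193,150.00 * 0.0496 = 9580.24
PMT = 9580.24 / 0.383743 = $24,965.24

$24,965.24


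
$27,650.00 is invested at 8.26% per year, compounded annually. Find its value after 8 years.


Formula: FV = P * (1 + r)^n
Substituting: FV = $27,650.00 * (1 + 0.0826)^8
Growth factor: (1.0826)^8 = 1.88688
FV = $27,650.00 * 1.88688 = $52,172.22

$52,172.22


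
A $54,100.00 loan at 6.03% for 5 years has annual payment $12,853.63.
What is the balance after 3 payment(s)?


Formula: Balance = PV*(1+r)^k - PMT*((1+r)^k - 1)/r
Growth: (1 + 0.0603)^3 = 1.192028
Accumulated factor: ((1+r)^k - 1)/r = 3.184536
Balance = $54,100.00 * 1.192028 - $12,853.63 * 3.184536
Balance = $23,555.84

$23,555.84


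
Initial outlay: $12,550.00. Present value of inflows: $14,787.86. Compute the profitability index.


Formula: PI = PV(cash flows) / initial investment
Substituting: PI = $14,787.86 / $12,550.00
PI = 1.1783

1.1783


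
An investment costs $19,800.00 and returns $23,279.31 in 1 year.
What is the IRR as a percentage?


Formula: IRR = C1/C0 - 1
Substituting: IRR = $23,279.31 / $19,800.00 - 1
Ratio: 1.175723 - 1 = 0.175723
IRR = 17.5723%

17.5723%


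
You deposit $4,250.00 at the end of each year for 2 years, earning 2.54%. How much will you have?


Formula: FV = PMT * ((1+r)^n - 1) / r
Growth factor: (1 + 0.0254)^2 = 1.051445
Numerator: 1.051445 - 1 = 0.051445
FV = $4,250.00 * 0.051445 / 0.0254 = $8,607.95

$8,607.95


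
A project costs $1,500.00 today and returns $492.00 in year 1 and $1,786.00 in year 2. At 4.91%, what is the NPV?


Formula: NPV = C0 + C1/(1+r) + C2/(1+r)^2
Discount C1: $492.00 / (1 + 0.0491) = $468.97
Discount C2: $1,786.00 / (1 + 0.0491)^2 = $1,622.74
NPV = -$1,500.00 + $468.97 + $1,622.74 = $591.71

$591.71


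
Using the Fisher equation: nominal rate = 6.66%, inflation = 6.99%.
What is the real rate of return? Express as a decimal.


Formula: (1 + r_real) = (1 + r_nom) / (1 + inflation)
Substituting: (1 + r_real) = 1.0666 / 1.0699
(1 + r_real) = 0.996916
r_real = 0.996916 - 1 = -0.003084

-0.003084


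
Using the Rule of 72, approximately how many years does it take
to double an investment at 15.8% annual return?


Formula: Years ≈ 72 / r
Substituting: Years ≈ 72 / 15.8
Years ≈ 4.6

4.6 years


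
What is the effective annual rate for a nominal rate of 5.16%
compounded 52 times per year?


Formula: EAR = (1 + r/m)^m - 1
Period rate: r/m = 0.0516 / 52 = 0.000992
Compounding: (1 + 0.000992)^52 = 1.052928
EAR = 1.052928 - 1 = 0.052928

0.052928


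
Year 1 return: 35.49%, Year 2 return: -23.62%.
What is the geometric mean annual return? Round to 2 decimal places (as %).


Formula: Geometric mean = ((1+r1)*(1+r2))^(1/2) - 1
Product: (1 + 0.3549) * (1 + -0.2362) = 1.3549 * 0.7638 = 1.034873
Square root: 1.034873^0.5 = 1.017287
Geometric mean = 1.017287 - 1 = 0.017287
As percentage: 1.73%

1.73%


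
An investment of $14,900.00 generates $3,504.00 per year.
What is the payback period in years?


Formula: Payback = investment / annual cash flow
Substituting: Payback = $14,900.00 / $3,504.00
Payback = 4.2523 years

4.2523 years


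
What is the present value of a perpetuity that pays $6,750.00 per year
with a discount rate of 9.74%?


Formula: PV = C / r
Substituting: PV = $6,750.00 / 0.0974
PV = $69,301.85

$69,301.85


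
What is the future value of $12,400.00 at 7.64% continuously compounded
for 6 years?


Formula: FV = P * e^(r*t)
Exponent: r*t = 0.0764 * 6 = 0.4584
e^(0.4584) = 1.581541
FV = $12,400.00 * 1.581541 = $19,611.11

$19,611.11


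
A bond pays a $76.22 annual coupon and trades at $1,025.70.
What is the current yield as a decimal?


Formula: Current yield = annual coupon / price
Substituting: CY = $76.22 / $1,025.70
CY = 0.07431

0.07431


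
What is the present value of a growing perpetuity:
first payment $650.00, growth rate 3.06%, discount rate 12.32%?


Formula: PV = C / (r - g)
Spread: r - g = 0.1232 - 0.0306 = 0.0926
Substituting: PV = $650.00 / 0.0926
PV = $7,019.44

$7,019.44


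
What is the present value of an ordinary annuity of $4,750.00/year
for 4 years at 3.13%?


Formula: PV = PMT * (1 - (1+r)^(-n)) / r
Discount factor: (1 + 0.0313)^(-4) = 0.884016
Bracket: 1 - 0.884016 = 0.115984
PV = $4,750.00 * 0.115984 / 0.0313 = $17,601.47

$17,601.47


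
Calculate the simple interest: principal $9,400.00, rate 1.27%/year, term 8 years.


Formula: I = P * r * t
Substituting: I = $9,400.00 * 0.0127 * 8
Step: I = $9,400.00 * 0.1016
I = $955.04

$955.04


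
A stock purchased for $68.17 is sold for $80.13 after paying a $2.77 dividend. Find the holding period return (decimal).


Formula: HPR = (P1 - P0 + D) / P0
Gain: $80.13 - $68.17 + $2.77 = $14.73
HPR = $14.73 / $68.17 = 0.2161

0.2161


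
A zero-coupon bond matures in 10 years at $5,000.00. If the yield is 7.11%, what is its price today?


Formula: Price = FV / (1 + r)^n
Substituting: Price = $5,000.00 / (1 + 0.0711)^10
Discount factor: (1.0711)^10 = 1.987468
Price = $5,000.00 / 1.987468 = $2,515.76

$2,515.76


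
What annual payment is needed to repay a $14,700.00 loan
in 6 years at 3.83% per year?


Formula: PMT = PV * r / (1 - (1+r)^(-n))
Denominator: 1 - (1 + 0.0383)^(-6) = 0.20189
Numerator: $14,700.00 * 0.0383 = 563.01
PMT = 563.01 / 0.20189 = $2,788.70

$2,788.70


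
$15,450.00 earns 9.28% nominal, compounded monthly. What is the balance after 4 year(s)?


Formula: FV = P * (1 + r/m)^(m*t)
Period rate: r/m = 0.0928 / 12 = 0.007733
Total periods: m*t = 12 * 4 = 48
Growth factor: (1 + 0.007733)^48 = 1.447405
FV = $15,450.00 * 1.447405 = $22,362.40

$22,362.40


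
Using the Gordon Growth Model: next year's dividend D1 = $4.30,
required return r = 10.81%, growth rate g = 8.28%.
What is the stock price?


Formula: P = D1 / (r - g)
Spread: r - g = 0.1081 - 0.0828 = 0.0253
Substituting: P = $4.30 / 0.0253
P = $169.96

$169.96


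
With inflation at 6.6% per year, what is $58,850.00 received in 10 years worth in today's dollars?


Formula: Real value = nominal / (1 + inflation)^years
Price level: (1 + 0.066)^10 = 1.894838
Real value = $58,850.00 / 1.894838 = $31,058.07

$31,058.07


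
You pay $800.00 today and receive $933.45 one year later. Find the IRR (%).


Formula: IRR = C1/C0 - 1
Substituting: IRR = $933.45 / $800.00 - 1
Ratio: 1.166813 - 1 = 0.166813
IRR = 16.6813%

16.6813%


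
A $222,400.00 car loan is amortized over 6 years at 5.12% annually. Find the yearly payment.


Formula: PMT = PV * r / (1 - (1+r)^(-n))
Denominator: 1 - (1 + 0.0512)^(-6) = 0.258881
Numerator: $222,400.00 * 0.0512 = 11386.88
PMT = 11386.88 / 0.258881 = $43,984.98

$43,984.98


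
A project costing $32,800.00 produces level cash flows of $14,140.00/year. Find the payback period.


Formula: Payback = investment / annual cash flow
Substituting: Payback = $32,800.00 / $14,140.00
Payback = 2.3197 years

2.3197 years


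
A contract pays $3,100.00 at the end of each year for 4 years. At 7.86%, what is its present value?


Formula: PV = PMT * (1 - (1+r)^(-n)) / r
Discount factor: (1 + 0.0786)^(-4) = 0.738854
Bracket: 1 - 0.738854 = 0.261146
PV = $3,100.00 * 0.261146 / 0.0786 = $10,299.67

$10,299.67


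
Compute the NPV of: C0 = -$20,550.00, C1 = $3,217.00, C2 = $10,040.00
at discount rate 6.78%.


Formula: NPV = C0 + C1/(1+r) + C2/(1+r)^2
Discount C1: $3,217.00 / (1 + 0.0678) = $3,012.74
Discount C2: $10,040.00 / (1 + 0.0678)^2 = $8,805.50
NPV = -$20,550.00 + $3,012.74 + $8,805.50 = -$8,731.77

-$8,731.77


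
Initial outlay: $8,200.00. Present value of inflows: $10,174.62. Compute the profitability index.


Formula: PI = PV(cash flows) / initial investment
Substituting: PI = $10,174.62 / $8,200.00
PI = 1.2408

1.2408


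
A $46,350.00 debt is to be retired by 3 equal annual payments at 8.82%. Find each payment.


Formula: PMT = PV * r / (1 - (1+r)^(-n))
Denominator: 1 - (1 + 0.0882)^(-3) = 0.223978
Numerator: $46,350.00 * 0.0882 = 4088.07
PMT = 4088.07 / 0.223978 = $18,252.08

$18,252.08


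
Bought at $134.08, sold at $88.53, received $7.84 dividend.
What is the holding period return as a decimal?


Formula: HPR = (P1 - P0 + D) / P0
Gain: $88.53 - $134.08 + $7.84 = -$37.71
HPR = -$37.71 / $134.08 = -0.2813

-0.2813


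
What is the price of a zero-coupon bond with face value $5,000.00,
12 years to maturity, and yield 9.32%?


Formula: Price = FV / (1 + r)^n
Substituting: Price = $5,000.00 / (1 + 0.0932)^12
Discount factor: (1.0932)^12 = 2.913369
Price = $5,000.00 / 2.913369 = $1,716.23

$1,716.23


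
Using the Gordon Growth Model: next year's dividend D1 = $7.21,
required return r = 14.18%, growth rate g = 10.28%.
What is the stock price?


Formula: P = D1 / (r - g)
Spread: r - g = 0.1418 - 0.1028 = 0.039
Substituting: P = $7.21 / 0.039
P = $184.87

$184.87


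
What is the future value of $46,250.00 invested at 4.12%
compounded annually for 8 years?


Formula: FV = P * (1 + r)^n
Substituting: FV = $46,250.00 * (1 + 0.0412)^8
Growth factor: (1.0412)^8 = 1.381253
FV = $46,250.00 * 1.381253 = $63,882.96

$63,882.96


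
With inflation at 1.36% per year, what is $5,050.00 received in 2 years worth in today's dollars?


Formula: Real value = nominal / (1 + inflation)^years
Price level: (1 + 0.0136)^2 = 1.027385
Real value = $5,050.00 / 1.027385 = $4,915.39

$4,915.39


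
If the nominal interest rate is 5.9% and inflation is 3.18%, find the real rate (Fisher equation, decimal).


Formula: (1 + r_real) = (1 + r_nom) / (1 + inflation)
Substituting: (1 + r_real) = 1.059 / 1.0318
(1 + r_real) = 1.026362
r_real = 1.026362 - 1 = 0.026362

0.026362


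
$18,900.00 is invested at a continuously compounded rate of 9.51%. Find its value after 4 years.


Formula: FV = P * e^(r*t)
Exponent: r*t = 0.0951 * 4 = 0.3804
e^(0.3804) = 1.46287
FV = $18,900.00 * 1.46287 = $27,648.24

$27,648.24


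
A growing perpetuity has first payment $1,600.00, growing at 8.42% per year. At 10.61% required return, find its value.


Formula: PV = C / (r - g)
Spread: r - g = 0.1061 - 0.0842 = 0.0219
Substituting: PV = $1,600.00 / 0.0219
PV = $73,059.36

$73,059.36


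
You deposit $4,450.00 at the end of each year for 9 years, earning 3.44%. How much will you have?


Formula: FV = PMT * ((1+r)^n - 1) / r
Growth factor: (1 + 0.0344)^9 = 1.355803
Numerator: 1.355803 - 1 = 0.355803
FV = $4,450.00 * 0.355803 / 0.0344 = $46,026.85

$46,026.85


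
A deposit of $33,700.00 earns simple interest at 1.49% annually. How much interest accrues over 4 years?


Formula: I = P * r * t
Substituting: I = $33,700.00 * 0.0149 * 4
Step: I = $33,700.00 * 0.0596
I = $2,008.52

$2,008.52


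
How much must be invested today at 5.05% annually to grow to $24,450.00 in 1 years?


Formula: PV = FV / (1 + r)^n
Substituting: PV = $24,450.00 / (1 + 0.0505)^1
Discount factor: (1.0505)^1 = 1.0505
PV = $24,450.00 / 1.0505 = $23,274.63

$23,274.63


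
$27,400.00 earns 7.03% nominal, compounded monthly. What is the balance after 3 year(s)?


Formula: FV = P * (1 + r/m)^(m*t)
Period rate: r/m = 0.0703 / 12 = 0.005858
Total periods: m*t = 12 * 3 = 36
Growth factor: (1 + 0.005858)^36 = 1.234029
FV = $27,400.00 * 1.234029 = $33,812.40

$33,812.40


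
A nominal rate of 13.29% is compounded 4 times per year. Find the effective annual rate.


Formula: EAR = (1 + r/m)^m - 1
Period rate: r/m = 0.1329 / 4 = 0.033225
Compounding: (1 + 0.033225)^4 = 1.139671
EAR = 1.139671 - 1 = 0.139671

0.139671


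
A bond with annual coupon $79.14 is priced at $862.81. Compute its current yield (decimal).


Formula: Current yield = annual coupon / price
Substituting: CY = $79.14 / $862.81
CY = 0.091724

0.091724


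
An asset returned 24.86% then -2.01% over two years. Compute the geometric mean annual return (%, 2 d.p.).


Formula: Geometric mean = ((1+r1)*(1+r2))^(1/2) - 1
Product: (1 + 0.2486) * (1 + -0.0201) = 1.2486 * 0.9799 = 1.223503
Square root: 1.223503^0.5 = 1.106121
Geometric mean = 1.106121 - 1 = 0.106121
As percentage: 10.61%

10.61%


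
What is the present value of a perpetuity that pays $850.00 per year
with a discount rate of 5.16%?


Formula: PV = C / r
Substituting: PV = $850.00 / 0.0516
PV = $16,472.87

$16,472.87


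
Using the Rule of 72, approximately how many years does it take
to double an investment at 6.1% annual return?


Formula: Years ≈ 72 / r
Substituting: Years ≈ 72 / 6.1
Years ≈ 11.8

11.8 years


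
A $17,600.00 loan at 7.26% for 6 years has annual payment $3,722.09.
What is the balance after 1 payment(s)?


Formula: Balance = PV*(1+r)^k - PMT*((1+r)^k - 1)/r
Growth: (1 + 0.0726)^1 = 1.0726
Accumulated factor: ((1+r)^k - 1)/r = 1.0
Balance = $17,600.00 * 1.0726 - $3,722.09 * 1.0
Balance = $15,155.67

$15,155.67


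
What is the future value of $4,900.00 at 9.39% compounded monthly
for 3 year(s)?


Formula: FV = P * (1 + r/m)^(m*t)
Period rate: r/m = 0.0939 / 12 = 0.007825
Total periods: m*t = 12 * 3 = 36
Growth factor: (1 + 0.007825)^36 = 1.323929
FV = $4,900.00 * 1.323929 = $6,487.25

$6,487.25


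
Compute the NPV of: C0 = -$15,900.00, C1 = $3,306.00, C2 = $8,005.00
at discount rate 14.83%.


Formula: NPV = C0 + C1/(1+r) + C2/(1+r)^2
Discount C1: $3,306.00 / (1 + 0.1483) = $2,879.04
Discount C2: $8,005.00 / (1 + 0.1483)^2 = $6,070.87
NPV = -$15,900.00 + $2,879.04 + $6,070.87 = -$6,950.10

-$6,950.10


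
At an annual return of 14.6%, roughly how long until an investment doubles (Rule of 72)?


Formula: Years ≈ 72 / r
Substituting: Years ≈ 72 / 14.6
Years ≈ 4.9

4.9 years


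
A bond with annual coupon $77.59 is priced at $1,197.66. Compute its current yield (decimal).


Formula: Current yield = annual coupon / price
Substituting: CY = $77.59 / $1,197.66
CY = 0.064785

0.064785


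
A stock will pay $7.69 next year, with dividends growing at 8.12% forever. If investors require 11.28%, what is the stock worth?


Formula: P = D1 / (r - g)
Spread: r - g = 0.1128 - 0.0812 = 0.0316
Substituting: P = $7.69 / 0.0316
P = $243.35

$243.35


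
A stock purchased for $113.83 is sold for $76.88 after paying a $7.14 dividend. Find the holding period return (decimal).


Formula: HPR = (P1 - P0 + D) / P0
Gain: $76.88 - $113.83 + $7.14 = -$29.81
HPR = -$29.81 / $113.83 = -0.2619

-0.2619


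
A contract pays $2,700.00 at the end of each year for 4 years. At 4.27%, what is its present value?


Formula: PV = PMT * (1 - (1+r)^(-n)) / r
Discount factor: (1 + 0.0427)^(-4) = 0.845985
Bracket: 1 - 0.845985 = 0.154015
PV = $2,700.00 * 0.154015 / 0.0427 = $9,738.67

$9,738.67
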